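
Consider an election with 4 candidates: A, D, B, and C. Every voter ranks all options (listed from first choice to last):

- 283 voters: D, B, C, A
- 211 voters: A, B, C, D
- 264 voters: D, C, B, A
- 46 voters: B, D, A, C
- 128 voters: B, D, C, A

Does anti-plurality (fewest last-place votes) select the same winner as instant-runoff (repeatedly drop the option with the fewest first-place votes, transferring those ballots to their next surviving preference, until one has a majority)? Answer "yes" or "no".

Anti-plurality — last-place votes: A 675, D 211, B 0, C 46. Winner: B.
Instant-runoff — R1 A 211, D 547, B 174, C 0 (D winner). Winner: D.
The two methods disagree.

no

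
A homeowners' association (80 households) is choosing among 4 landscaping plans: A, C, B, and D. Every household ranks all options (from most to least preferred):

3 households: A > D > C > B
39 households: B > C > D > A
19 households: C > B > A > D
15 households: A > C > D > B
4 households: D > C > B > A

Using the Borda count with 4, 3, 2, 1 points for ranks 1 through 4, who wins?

C

A: 3·4 + 39·1 + 19·2 + 15·4 + 4·1 = 153
C: 3·2 + 39·3 + 19·4 + 15·3 + 4·3 = 256
B: 3·1 + 39·4 + 19·3 + 15·1 + 4·2 = 239
D: 3·3 + 39·2 + 19·1 + 15·2 + 4·4 = 152
C has the highest Borda score (256).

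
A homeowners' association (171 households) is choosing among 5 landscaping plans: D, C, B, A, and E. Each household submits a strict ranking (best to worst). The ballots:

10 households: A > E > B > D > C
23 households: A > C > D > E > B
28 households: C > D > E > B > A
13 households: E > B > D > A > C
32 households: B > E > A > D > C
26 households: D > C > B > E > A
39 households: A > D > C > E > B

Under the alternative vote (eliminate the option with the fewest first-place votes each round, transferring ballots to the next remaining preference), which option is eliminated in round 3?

B

Round 1: D 26, C 28, B 32, A 72, E 13. Eliminate E.
Round 2: D 26, C 28, B 45, A 72. Eliminate D.
Round 3: C 54, B 45, A 72. Eliminate B.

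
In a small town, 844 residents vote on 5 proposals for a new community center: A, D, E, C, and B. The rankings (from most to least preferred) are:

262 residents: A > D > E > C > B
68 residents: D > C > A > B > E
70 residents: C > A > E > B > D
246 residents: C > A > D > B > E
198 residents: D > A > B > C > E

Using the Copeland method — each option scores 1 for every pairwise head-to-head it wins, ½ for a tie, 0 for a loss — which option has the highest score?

A: beats D, E, C, and B → score 4.
D: beats E, C, and B; loses to A → score 3.
E: loses to A, D, C, and B → score 0.
C: beats E and B; loses to A and D → score 2.
B: beats E; loses to A, D, and C → score 1.
A has the best pairwise record.

A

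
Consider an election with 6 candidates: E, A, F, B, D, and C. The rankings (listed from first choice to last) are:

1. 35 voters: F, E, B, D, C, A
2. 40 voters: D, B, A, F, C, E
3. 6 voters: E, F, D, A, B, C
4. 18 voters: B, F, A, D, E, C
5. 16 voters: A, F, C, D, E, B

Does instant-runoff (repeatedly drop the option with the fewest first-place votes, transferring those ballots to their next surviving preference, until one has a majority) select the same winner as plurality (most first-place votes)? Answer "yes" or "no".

Instant-runoff — R1 E 6, A 16, F 35, B 18, D 40, C 0 (C out); R2 E 6, A 16, F 35, B 18, D 40 (E out); R3 A 16, F 41, B 18, D 40 (A out); R4 F 57, B 18, D 40 (B out); R5 F 75, D 40 (F winner). Winner: F.
Plurality — first-place votes: E 6, A 16, F 35, B 18, D 40, C 0. Winner: D.
The two methods disagree.

no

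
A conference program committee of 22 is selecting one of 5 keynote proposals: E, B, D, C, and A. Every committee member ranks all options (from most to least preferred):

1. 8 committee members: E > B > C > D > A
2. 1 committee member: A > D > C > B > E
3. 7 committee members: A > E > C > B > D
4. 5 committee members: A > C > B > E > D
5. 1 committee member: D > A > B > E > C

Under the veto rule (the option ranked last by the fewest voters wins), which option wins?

Last-place votes: E 1, B 0, D 12, C 1, A 8.
B is ranked last by the fewest voters, so B wins.

B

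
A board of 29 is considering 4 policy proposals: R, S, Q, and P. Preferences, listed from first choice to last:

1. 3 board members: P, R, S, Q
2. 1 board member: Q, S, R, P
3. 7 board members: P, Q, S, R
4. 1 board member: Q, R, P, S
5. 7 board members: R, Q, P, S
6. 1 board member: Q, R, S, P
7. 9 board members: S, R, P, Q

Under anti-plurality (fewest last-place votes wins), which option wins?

P

Last-place votes: R 7, S 8, Q 12, P 2.
P is ranked last by the fewest voters, so P wins.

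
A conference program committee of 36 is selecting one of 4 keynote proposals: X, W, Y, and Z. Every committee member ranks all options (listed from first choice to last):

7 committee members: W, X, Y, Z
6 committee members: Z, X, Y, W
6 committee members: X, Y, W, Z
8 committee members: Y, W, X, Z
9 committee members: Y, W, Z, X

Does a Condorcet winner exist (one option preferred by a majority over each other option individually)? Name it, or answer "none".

Checking pairwise contests:
W beats X 24–12.
Y beats W 29–7.
X beats Y 19–17.
X beats Z 21–15.
Every option loses at least one head-to-head, so there is no Condorcet winner.

none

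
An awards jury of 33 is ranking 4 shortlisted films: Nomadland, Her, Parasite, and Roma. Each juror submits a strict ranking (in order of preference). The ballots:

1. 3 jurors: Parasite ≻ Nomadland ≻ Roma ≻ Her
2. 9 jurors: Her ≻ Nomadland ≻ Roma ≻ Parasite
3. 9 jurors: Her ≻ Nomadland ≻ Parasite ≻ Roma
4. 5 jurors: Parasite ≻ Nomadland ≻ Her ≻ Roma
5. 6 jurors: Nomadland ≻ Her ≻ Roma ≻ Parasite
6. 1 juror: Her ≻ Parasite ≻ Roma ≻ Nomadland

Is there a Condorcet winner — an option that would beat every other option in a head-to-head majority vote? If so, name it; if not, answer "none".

Her vs Nomadland: 19–14 for Her.
Her vs Parasite: 25–8 for Her.
Her vs Roma: 30–3 for Her.
Her beats every other option head-to-head.

Her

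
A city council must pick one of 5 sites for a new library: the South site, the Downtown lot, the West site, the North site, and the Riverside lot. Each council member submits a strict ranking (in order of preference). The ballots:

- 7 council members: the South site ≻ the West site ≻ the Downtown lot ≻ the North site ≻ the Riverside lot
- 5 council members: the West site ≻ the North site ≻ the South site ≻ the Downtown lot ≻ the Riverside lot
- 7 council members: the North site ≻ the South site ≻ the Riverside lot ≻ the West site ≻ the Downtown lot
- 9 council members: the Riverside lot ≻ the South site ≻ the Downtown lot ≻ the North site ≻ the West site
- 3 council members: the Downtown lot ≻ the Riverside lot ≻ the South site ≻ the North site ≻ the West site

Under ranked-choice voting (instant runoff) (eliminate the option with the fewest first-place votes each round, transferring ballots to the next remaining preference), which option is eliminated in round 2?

the West site

Round 1: the South site 7, the Downtown lot 3, the West site 5, the North site 7, the Riverside lot 9. Eliminate the Downtown lot.
Round 2: the South site 7, the West site 5, the North site 7, the Riverside lot 12. Eliminate the West site.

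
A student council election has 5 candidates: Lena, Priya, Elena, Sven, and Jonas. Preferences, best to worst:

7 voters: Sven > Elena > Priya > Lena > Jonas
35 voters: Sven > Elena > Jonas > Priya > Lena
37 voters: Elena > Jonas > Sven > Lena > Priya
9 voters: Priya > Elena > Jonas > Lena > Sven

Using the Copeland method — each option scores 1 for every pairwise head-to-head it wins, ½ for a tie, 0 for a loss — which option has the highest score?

Elena

Lena: loses to Priya, Elena, Sven, and Jonas → score 0.
Priya: beats Lena; loses to Elena, Sven, and Jonas → score 1.
Elena: beats Lena, Priya, Sven, and Jonas → score 4.
Sven: beats Lena and Priya; loses to Elena and Jonas → score 2.
Jonas: beats Lena, Priya, and Sven; loses to Elena → score 3.
Elena has the best pairwise record.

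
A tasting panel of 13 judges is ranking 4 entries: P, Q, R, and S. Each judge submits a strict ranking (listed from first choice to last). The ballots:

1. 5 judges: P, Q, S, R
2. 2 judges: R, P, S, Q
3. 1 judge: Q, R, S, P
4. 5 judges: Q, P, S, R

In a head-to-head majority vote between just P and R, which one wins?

Voters preferring P to R: 10; preferring R to P: 3.
P wins the head-to-head.

P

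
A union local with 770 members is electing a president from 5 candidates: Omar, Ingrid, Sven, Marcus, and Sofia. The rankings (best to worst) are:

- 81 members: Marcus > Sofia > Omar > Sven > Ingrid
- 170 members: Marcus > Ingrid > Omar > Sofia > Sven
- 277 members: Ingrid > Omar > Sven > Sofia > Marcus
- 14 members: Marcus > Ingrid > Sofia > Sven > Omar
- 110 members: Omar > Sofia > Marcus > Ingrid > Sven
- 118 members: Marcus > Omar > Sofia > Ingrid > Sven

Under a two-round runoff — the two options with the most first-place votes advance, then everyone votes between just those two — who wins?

Marcus

Round 1 first-place votes: Omar 110, Ingrid 277, Sven 0, Marcus 383, Sofia 0.
Marcus and Ingrid advance.
Runoff: Marcus is preferred to Ingrid by 493 voters; Ingrid by 277.
Marcus wins the runoff.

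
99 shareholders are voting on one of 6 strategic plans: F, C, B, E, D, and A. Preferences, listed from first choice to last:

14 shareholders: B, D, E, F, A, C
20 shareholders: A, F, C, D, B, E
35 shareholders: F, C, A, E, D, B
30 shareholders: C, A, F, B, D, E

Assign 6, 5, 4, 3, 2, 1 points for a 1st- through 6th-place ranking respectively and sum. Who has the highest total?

F

F: 14·3 + 20·5 + 35·6 + 30·4 = 472
C: 14·1 + 20·4 + 35·5 + 30·6 = 449
B: 14·6 + 20·2 + 35·1 + 30·3 = 249
E: 14·4 + 20·1 + 35·3 + 30·1 = 211
D: 14·5 + 20·3 + 35·2 + 30·2 = 260
A: 14·2 + 20·6 + 35·4 + 30·5 = 438
F has the highest Borda score (472).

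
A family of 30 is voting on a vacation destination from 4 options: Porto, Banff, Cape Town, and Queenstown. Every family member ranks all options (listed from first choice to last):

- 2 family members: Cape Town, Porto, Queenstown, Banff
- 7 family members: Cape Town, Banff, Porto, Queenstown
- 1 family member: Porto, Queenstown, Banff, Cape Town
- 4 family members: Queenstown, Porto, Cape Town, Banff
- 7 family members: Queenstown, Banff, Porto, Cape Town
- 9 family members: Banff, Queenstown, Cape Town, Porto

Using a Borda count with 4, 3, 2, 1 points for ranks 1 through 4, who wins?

Banff

Porto: 2·3 + 7·2 + 1·4 + 4·3 + 7·2 + 9·1 = 59
Banff: 2·1 + 7·3 + 1·2 + 4·1 + 7·3 + 9·4 = 86
Cape Town: 2·4 + 7·4 + 1·1 + 4·2 + 7·1 + 9·2 = 70
Queenstown: 2·2 + 7·1 + 1·3 + 4·4 + 7·4 + 9·3 = 85
Banff has the highest Borda score (86).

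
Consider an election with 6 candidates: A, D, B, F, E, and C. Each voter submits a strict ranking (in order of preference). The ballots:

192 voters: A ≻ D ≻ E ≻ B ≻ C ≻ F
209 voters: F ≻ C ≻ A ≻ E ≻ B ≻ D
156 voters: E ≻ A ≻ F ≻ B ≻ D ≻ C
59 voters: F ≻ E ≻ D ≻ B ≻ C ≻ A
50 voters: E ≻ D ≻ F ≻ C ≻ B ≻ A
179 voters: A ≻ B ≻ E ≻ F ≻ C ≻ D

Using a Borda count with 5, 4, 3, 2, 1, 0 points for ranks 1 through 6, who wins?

A

A: 192·5 + 209·3 + 156·4 + 59·0 + 50·0 + 179·5 = 3106
D: 192·4 + 209·0 + 156·1 + 59·3 + 50·4 + 179·0 = 1301
B: 192·2 + 209·1 + 156·2 + 59·2 + 50·1 + 179·4 = 1789
F: 192·0 + 209·5 + 156·3 + 59·5 + 50·3 + 179·2 = 2316
E: 192·3 + 209·2 + 156·5 + 59·4 + 50·5 + 179·3 = 2797
C: 192·1 + 209·4 + 156·0 + 59·1 + 50·2 + 179·1 = 1366
A has the highest Borda score (3106).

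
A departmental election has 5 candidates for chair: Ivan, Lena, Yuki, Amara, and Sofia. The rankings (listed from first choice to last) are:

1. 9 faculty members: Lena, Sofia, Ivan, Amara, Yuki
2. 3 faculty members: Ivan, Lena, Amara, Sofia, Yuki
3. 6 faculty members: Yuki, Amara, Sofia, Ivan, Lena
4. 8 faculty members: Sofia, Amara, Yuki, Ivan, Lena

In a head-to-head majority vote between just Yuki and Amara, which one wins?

Amara

Voters preferring Yuki to Amara: 6; preferring Amara to Yuki: 20.
Amara wins the head-to-head.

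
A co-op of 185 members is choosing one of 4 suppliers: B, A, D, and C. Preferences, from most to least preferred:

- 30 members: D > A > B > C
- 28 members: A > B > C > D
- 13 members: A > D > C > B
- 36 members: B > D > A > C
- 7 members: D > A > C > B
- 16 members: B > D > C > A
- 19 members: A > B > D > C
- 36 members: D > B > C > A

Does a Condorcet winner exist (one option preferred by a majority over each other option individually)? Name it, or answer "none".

Checking pairwise contests:
A beats B 97–88.
D beats A 125–60.
B beats D 99–86.
B beats C 165–20.
Every option loses at least one head-to-head, so there is no Condorcet winner.

none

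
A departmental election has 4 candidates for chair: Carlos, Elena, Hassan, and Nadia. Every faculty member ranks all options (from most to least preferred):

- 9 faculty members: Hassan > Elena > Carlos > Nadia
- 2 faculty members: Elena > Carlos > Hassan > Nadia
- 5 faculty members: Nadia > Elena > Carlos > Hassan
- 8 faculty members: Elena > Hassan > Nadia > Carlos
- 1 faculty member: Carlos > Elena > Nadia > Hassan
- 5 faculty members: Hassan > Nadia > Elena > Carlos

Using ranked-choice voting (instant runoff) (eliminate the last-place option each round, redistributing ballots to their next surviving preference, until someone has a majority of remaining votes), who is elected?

Round 1: Carlos 1, Elena 10, Hassan 14, Nadia 5. Eliminate Carlos.
Round 2: Elena 11, Hassan 14, Nadia 5. Eliminate Nadia.
Round 3: Elena 16, Hassan 14. Elena has a majority.

Elena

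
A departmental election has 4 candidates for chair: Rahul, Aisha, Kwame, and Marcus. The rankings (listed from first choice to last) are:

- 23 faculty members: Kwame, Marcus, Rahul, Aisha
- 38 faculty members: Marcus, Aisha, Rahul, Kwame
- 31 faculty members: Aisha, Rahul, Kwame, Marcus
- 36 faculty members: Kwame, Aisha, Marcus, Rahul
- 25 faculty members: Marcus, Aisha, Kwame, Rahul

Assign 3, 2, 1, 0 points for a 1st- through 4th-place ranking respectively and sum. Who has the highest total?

Aisha

Rahul: 23·1 + 38·1 + 31·2 + 36·0 + 25·0 = 123
Aisha: 23·0 + 38·2 + 31·3 + 36·2 + 25·2 = 291
Kwame: 23·3 + 38·0 + 31·1 + 36·3 + 25·1 = 233
Marcus: 23·2 + 38·3 + 31·0 + 36·1 + 25·3 = 271
Aisha has the highest Borda score (291).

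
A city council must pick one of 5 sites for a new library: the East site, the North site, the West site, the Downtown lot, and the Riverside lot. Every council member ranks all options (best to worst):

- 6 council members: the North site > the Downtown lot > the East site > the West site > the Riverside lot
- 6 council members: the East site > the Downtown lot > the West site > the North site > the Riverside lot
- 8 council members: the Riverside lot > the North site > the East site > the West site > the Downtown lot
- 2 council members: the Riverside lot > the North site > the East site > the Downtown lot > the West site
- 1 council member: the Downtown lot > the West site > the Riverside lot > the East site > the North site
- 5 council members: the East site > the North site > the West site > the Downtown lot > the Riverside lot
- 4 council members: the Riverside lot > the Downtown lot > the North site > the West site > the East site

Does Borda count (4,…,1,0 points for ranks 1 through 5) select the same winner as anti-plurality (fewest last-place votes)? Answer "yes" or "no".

Borda — scores: the East site 77, the North site 83, the West site 43, the Downtown lot 59, the Riverside lot 58. Winner: the North site.
Anti-plurality — last-place votes: the East site 4, the North site 1, the West site 2, the Downtown lot 8, the Riverside lot 17. Winner: the North site.
The two methods agree.

yes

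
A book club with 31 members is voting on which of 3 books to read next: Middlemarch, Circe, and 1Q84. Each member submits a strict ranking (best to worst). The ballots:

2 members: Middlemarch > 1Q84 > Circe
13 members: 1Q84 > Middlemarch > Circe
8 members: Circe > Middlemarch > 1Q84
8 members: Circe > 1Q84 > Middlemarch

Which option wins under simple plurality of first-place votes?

Circe

First-place votes: Middlemarch 2, Circe 16, 1Q84 13.
Circe has the most first-place votes.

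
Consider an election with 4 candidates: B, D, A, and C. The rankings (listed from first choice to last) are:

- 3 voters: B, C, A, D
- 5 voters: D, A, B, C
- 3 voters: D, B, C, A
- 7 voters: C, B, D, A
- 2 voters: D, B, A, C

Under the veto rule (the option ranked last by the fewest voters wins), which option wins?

B

Last-place votes: B 0, D 3, A 10, C 7.
B is ranked last by the fewest voters, so B wins.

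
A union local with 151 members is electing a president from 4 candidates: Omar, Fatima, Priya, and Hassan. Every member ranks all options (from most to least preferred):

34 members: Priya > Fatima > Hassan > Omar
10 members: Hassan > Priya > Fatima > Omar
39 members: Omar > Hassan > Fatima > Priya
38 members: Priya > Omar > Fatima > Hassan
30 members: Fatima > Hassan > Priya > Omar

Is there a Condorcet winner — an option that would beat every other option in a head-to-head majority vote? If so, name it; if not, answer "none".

Checking pairwise contests:
Priya beats Omar 112–39.
Omar beats Fatima 77–74.
Hassan beats Priya 79–72.
Omar beats Hassan 77–74.
Every option loses at least one head-to-head, so there is no Condorcet winner.

none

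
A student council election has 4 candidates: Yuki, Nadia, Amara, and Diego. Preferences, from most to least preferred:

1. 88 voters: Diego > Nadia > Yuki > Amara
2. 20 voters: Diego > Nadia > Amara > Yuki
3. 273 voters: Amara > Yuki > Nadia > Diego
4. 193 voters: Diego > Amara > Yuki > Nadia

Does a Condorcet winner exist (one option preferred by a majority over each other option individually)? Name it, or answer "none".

Diego vs Yuki: 301–273 for Diego.
Diego vs Nadia: 301–273 for Diego.
Diego vs Amara: 301–273 for Diego.
Diego beats every other option head-to-head.

Diego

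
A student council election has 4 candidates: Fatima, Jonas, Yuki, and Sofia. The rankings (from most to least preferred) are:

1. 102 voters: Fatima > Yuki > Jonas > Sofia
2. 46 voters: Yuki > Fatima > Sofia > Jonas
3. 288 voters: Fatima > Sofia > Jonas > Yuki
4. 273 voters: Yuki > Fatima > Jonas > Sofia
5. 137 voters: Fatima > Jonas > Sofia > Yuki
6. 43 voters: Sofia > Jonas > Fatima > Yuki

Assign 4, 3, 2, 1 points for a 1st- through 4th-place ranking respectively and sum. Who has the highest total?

Fatima

Fatima: 102·4 + 46·3 + 288·4 + 273·3 + 137·4 + 43·2 = 3151
Jonas: 102·2 + 46·1 + 288·2 + 273·2 + 137·3 + 43·3 = 1912
Yuki: 102·3 + 46·4 + 288·1 + 273·4 + 137·1 + 43·1 = 2050
Sofia: 102·1 + 46·2 + 288·3 + 273·1 + 137·2 + 43·4 = 1777
Fatima has the highest Borda score (3151).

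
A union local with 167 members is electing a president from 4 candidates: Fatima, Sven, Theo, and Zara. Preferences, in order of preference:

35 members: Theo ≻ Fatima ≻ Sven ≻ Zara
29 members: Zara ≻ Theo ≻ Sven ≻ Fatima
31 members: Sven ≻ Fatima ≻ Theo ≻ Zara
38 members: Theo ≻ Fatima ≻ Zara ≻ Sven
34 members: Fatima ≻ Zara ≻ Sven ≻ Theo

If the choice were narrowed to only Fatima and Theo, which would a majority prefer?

Voters preferring Fatima to Theo: 65; preferring Theo to Fatima: 102.
Theo wins the head-to-head.

Theo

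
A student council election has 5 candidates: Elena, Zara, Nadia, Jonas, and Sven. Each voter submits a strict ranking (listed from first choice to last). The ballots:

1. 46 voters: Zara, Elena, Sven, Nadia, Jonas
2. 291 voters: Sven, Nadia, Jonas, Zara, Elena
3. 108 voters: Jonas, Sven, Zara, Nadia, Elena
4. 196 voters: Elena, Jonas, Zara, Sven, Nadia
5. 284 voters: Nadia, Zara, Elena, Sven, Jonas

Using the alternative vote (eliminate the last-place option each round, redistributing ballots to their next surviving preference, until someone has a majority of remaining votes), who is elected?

Round 1: Elena 196, Zara 46, Nadia 284, Jonas 108, Sven 291. Eliminate Zara.
Round 2: Elena 242, Nadia 284, Jonas 108, Sven 291. Eliminate Jonas.
Round 3: Elena 242, Nadia 284, Sven 399. Eliminate Elena.
Round 4: Nadia 284, Sven 641. Sven has a majority.

Sven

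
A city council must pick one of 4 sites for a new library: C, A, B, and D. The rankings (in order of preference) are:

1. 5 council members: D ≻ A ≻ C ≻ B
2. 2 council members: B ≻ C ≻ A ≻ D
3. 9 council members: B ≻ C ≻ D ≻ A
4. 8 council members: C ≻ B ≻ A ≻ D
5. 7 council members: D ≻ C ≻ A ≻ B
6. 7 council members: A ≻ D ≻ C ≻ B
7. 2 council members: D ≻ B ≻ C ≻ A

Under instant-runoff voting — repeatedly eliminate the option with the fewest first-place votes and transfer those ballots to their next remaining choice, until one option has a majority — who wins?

Round 1: C 8, A 7, B 11, D 14. Eliminate A.
Round 2: C 8, B 11, D 21. D has a majority.

D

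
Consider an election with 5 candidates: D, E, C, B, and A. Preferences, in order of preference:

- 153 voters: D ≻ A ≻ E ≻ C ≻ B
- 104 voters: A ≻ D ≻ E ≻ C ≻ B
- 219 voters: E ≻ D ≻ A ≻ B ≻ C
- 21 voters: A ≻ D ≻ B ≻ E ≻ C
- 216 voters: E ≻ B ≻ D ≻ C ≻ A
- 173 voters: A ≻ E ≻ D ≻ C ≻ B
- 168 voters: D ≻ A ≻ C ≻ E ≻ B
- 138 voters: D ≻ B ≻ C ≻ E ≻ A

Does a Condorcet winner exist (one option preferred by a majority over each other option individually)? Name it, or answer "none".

Checking pairwise contests:
E beats D 608–584.
A beats E 619–573.
D beats C 1192–0.
D beats B 976–216.
D beats A 894–298.
Every option loses at least one head-to-head, so there is no Condorcet winner.

none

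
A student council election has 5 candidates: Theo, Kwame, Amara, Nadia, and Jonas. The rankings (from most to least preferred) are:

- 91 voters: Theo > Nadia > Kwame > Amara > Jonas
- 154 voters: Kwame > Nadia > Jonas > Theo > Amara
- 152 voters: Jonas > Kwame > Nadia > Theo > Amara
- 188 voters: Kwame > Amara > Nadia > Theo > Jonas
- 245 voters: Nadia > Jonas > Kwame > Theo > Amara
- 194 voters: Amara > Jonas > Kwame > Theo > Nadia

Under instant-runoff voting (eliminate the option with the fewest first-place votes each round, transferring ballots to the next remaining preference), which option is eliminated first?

Theo

Round 1: Theo 91, Kwame 342, Amara 194, Nadia 245, Jonas 152. Eliminate Theo.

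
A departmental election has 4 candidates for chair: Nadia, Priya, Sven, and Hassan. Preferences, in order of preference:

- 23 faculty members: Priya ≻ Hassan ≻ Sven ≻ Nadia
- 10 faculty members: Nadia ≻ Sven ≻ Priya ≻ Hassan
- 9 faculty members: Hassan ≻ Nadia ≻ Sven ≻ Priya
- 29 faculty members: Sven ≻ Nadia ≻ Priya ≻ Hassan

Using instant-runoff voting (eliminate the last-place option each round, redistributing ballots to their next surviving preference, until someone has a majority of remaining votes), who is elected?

Round 1: Nadia 10, Priya 23, Sven 29, Hassan 9. Eliminate Hassan.
Round 2: Nadia 19, Priya 23, Sven 29. Eliminate Nadia.
Round 3: Priya 23, Sven 48. Sven has a majority.

Sven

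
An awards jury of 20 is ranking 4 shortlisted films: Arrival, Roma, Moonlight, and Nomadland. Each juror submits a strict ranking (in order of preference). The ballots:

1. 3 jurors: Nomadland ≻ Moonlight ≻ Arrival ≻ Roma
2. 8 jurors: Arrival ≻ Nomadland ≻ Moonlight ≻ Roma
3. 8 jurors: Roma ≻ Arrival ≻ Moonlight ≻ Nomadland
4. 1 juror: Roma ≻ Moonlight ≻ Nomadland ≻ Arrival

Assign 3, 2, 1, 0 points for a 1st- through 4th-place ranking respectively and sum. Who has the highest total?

Arrival: 3·1 + 8·3 + 8·2 + 1·0 = 43
Roma: 3·0 + 8·0 + 8·3 + 1·3 = 27
Moonlight: 3·2 + 8·1 + 8·1 + 1·2 = 24
Nomadland: 3·3 + 8·2 + 8·0 + 1·1 = 26
Arrival has the highest Borda score (43).

Arrival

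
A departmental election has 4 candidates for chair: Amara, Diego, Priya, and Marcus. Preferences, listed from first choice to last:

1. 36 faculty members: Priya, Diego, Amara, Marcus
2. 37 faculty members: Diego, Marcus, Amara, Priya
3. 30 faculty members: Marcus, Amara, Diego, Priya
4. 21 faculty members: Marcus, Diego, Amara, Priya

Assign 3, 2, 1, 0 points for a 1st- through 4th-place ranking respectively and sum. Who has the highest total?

Diego

Amara: 36·1 + 37·1 + 30·2 + 21·1 = 154
Diego: 36·2 + 37·3 + 30·1 + 21·2 = 255
Priya: 36·3 + 37·0 + 30·0 + 21·0 = 108
Marcus: 36·0 + 37·2 + 30·3 + 21·3 = 227
Diego has the highest Borda score (255).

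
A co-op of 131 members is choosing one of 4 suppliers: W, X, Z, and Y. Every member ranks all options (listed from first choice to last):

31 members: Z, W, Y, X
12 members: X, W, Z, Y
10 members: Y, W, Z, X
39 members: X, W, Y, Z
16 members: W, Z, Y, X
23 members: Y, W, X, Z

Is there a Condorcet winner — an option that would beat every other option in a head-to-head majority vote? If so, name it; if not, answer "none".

W vs X: 80–51 for W.
W vs Z: 100–31 for W.
W vs Y: 98–33 for W.
W beats every other option head-to-head.

W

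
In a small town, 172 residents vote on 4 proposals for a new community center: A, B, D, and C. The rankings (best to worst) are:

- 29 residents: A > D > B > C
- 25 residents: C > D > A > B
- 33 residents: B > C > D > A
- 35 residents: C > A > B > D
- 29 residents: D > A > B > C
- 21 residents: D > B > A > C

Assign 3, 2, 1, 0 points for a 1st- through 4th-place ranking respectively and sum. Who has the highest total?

D

A: 29·3 + 25·1 + 33·0 + 35·2 + 29·2 + 21·1 = 261
B: 29·1 + 25·0 + 33·3 + 35·1 + 29·1 + 21·2 = 234
D: 29·2 + 25·2 + 33·1 + 35·0 + 29·3 + 21·3 = 291
C: 29·0 + 25·3 + 33·2 + 35·3 + 29·0 + 21·0 = 246
D has the highest Borda score (291).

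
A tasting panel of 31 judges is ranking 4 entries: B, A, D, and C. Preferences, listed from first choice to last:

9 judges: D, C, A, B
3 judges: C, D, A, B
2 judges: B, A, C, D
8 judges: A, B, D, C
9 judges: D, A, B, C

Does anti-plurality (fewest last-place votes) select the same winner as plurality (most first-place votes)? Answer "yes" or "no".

Anti-plurality — last-place votes: B 12, A 0, D 2, C 17. Winner: A.
Plurality — first-place votes: B 2, A 8, D 18, C 3. Winner: D.
The two methods disagree.

no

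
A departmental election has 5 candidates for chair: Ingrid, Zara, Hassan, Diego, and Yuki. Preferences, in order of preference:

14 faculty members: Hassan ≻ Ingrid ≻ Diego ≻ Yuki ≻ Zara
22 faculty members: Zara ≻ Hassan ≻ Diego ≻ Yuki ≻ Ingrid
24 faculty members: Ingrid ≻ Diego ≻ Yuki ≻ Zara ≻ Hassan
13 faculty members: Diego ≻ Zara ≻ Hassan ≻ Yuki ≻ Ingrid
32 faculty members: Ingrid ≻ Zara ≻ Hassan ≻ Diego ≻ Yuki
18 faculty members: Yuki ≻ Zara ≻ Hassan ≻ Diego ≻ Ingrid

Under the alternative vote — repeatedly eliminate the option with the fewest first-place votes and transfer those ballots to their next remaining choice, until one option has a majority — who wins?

Ingrid

Round 1: Ingrid 56, Zara 22, Hassan 14, Diego 13, Yuki 18. Eliminate Diego.
Round 2: Ingrid 56, Zara 35, Hassan 14, Yuki 18. Eliminate Hassan.
Round 3: Ingrid 70, Zara 35, Yuki 18. Ingrid has a majority.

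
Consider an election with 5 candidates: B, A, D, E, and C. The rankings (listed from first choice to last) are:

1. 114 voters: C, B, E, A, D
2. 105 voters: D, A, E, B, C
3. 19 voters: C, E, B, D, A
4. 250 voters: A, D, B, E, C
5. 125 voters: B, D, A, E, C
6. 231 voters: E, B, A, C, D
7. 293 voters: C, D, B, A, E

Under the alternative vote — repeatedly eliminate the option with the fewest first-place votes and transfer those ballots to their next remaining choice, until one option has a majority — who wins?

Round 1: B 125, A 250, D 105, E 231, C 426. Eliminate D.
Round 2: B 125, A 355, E 231, C 426. Eliminate B.
Round 3: A 480, E 231, C 426. Eliminate E.
Round 4: A 711, C 426. A has a majority.

A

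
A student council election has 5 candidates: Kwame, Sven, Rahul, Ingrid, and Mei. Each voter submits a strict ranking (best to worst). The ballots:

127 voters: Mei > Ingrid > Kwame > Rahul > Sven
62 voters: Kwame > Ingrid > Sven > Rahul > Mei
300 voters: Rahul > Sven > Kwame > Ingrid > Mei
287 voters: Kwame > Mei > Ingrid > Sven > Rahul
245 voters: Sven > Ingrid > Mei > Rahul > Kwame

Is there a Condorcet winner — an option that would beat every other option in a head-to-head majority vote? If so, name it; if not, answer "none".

Sven vs Kwame: 545–476 for Sven.
Sven vs Rahul: 594–427 for Sven.
Sven vs Ingrid: 545–476 for Sven.
Sven vs Mei: 607–414 for Sven.
Sven beats every other option head-to-head.

Sven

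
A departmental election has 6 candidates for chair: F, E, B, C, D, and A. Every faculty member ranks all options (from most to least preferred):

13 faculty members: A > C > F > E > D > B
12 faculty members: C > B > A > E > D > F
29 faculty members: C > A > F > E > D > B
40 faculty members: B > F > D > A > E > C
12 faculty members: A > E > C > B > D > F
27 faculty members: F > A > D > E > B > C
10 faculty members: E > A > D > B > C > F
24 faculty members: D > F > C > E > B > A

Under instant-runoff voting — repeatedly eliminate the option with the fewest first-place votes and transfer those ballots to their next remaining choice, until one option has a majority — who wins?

F

Round 1: F 27, E 10, B 40, C 41, D 24, A 25. Eliminate E.
Round 2: F 27, B 40, C 41, D 24, A 35. Eliminate D.
Round 3: F 51, B 40, C 41, A 35. Eliminate A.
Round 4: F 51, B 50, C 66. Eliminate B.
Round 5: F 91, C 76. F has a majority.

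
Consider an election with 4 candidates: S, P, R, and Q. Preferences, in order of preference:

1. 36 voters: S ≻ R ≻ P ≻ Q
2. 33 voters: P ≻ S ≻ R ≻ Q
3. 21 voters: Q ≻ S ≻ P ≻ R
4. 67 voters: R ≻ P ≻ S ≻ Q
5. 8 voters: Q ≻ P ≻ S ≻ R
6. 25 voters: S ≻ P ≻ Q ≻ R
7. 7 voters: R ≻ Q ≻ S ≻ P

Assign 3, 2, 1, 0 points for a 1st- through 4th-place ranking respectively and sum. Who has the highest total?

S

S: 36·3 + 33·2 + 21·2 + 67·1 + 8·1 + 25·3 + 7·1 = 373
P: 36·1 + 33·3 + 21·1 + 67·2 + 8·2 + 25·2 + 7·0 = 356
R: 36·2 + 33·1 + 21·0 + 67·3 + 8·0 + 25·0 + 7·3 = 327
Q: 36·0 + 33·0 + 21·3 + 67·0 + 8·3 + 25·1 + 7·2 = 126
S has the highest Borda score (373).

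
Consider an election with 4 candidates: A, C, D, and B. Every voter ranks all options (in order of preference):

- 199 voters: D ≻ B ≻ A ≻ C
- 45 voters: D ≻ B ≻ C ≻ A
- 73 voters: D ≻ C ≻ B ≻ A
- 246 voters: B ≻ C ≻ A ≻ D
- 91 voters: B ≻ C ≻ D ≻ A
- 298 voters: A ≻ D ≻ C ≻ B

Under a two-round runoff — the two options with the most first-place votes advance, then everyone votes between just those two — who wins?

Round 1 first-place votes: A 298, C 0, D 317, B 337.
B and D advance.
Runoff: B is preferred to D by 337 voters; D by 615.
D wins the runoff.

D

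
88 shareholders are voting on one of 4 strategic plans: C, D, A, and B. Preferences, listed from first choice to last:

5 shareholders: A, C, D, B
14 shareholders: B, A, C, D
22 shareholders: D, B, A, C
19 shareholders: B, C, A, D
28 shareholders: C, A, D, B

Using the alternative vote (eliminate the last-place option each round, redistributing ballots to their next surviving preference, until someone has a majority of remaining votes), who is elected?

B

Round 1: C 28, D 22, A 5, B 33. Eliminate A.
Round 2: C 33, D 22, B 33. Eliminate D.
Round 3: C 33, B 55. B has a majority.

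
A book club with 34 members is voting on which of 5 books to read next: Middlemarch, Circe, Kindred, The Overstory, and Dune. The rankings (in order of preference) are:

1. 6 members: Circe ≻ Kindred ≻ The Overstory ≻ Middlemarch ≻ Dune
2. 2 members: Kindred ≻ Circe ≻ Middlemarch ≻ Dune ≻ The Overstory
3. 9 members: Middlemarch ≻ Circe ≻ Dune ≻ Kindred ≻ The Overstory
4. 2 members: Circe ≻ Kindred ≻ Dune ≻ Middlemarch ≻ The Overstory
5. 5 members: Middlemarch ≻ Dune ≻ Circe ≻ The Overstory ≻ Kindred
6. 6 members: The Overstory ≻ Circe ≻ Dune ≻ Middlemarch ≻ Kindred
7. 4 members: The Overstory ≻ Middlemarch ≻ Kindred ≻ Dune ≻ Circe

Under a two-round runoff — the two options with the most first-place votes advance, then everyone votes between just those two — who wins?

Round 1 first-place votes: Middlemarch 14, Circe 8, Kindred 2, The Overstory 10, Dune 0.
Middlemarch and The Overstory advance.
Runoff: Middlemarch is preferred to The Overstory by 18 voters; The Overstory by 16.
Middlemarch wins the runoff.

Middlemarch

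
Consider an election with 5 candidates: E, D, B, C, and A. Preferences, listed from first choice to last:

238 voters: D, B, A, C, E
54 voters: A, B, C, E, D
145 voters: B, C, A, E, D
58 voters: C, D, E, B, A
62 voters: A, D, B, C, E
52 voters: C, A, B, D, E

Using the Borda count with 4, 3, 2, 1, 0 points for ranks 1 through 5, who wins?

B

E: 238·0 + 54·1 + 145·1 + 58·2 + 62·0 + 52·0 = 315
D: 238·4 + 54·0 + 145·0 + 58·3 + 62·3 + 52·1 = 1364
B: 238·3 + 54·3 + 145·4 + 58·1 + 62·2 + 52·2 = 1742
C: 238·1 + 54·2 + 145·3 + 58·4 + 62·1 + 52·4 = 1283
A: 238·2 + 54·4 + 145·2 + 58·0 + 62·4 + 52·3 = 1386
B has the highest Borda score (1742).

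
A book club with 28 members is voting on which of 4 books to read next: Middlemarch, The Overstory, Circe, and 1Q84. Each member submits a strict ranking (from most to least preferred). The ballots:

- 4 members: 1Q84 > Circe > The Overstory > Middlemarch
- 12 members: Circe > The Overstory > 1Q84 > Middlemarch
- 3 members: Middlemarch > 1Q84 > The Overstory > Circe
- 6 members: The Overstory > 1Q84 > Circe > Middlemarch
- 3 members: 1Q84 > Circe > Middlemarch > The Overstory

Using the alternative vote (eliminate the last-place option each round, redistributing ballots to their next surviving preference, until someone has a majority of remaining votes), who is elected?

1Q84

Round 1: Middlemarch 3, The Overstory 6, Circe 12, 1Q84 7. Eliminate Middlemarch.
Round 2: The Overstory 6, Circe 12, 1Q84 10. Eliminate The Overstory.
Round 3: Circe 12, 1Q84 16. 1Q84 has a majority.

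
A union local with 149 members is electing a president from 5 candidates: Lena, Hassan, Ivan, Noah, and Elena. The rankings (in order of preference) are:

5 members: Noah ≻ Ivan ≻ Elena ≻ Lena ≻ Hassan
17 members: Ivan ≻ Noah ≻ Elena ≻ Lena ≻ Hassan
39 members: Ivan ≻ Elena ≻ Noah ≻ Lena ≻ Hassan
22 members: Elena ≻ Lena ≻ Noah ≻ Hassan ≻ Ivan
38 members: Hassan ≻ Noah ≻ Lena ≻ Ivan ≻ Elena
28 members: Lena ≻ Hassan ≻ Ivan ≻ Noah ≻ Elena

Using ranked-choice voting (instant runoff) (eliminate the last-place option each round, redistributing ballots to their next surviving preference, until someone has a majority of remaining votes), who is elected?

Lena

Round 1: Lena 28, Hassan 38, Ivan 56, Noah 5, Elena 22. Eliminate Noah.
Round 2: Lena 28, Hassan 38, Ivan 61, Elena 22. Eliminate Elena.
Round 3: Lena 50, Hassan 38, Ivan 61. Eliminate Hassan.
Round 4: Lena 88, Ivan 61. Lena has a majority.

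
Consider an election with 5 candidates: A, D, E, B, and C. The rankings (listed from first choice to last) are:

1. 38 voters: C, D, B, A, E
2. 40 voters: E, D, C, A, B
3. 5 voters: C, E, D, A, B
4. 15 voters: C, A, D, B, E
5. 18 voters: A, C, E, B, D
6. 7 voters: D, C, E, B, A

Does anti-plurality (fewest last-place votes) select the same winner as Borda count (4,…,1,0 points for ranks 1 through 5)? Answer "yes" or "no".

Anti-plurality — last-place votes: A 7, D 18, E 53, B 45, C 0. Winner: C.
Borda — scores: A 200, D 302, E 225, B 116, C 387. Winner: C.
The two methods agree.

yes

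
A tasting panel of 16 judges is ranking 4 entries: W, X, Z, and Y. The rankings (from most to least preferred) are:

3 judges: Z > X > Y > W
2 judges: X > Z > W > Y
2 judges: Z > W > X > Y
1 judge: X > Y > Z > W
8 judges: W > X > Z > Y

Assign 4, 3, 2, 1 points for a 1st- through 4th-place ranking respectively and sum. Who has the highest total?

W: 3·1 + 2·2 + 2·3 + 1·1 + 8·4 = 46
X: 3·3 + 2·4 + 2·2 + 1·4 + 8·3 = 49
Z: 3·4 + 2·3 + 2·4 + 1·2 + 8·2 = 44
Y: 3·2 + 2·1 + 2·1 + 1·3 + 8·1 = 21
X has the highest Borda score (49).

X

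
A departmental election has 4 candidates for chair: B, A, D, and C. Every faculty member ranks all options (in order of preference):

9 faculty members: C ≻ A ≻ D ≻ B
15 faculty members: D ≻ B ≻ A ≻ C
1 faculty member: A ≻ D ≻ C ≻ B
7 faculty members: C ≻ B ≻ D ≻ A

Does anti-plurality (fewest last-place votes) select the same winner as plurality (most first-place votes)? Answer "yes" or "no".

no

Anti-plurality — last-place votes: B 10, A 7, D 0, C 15. Winner: D.
Plurality — first-place votes: B 0, A 1, D 15, C 16. Winner: C.
The two methods disagree.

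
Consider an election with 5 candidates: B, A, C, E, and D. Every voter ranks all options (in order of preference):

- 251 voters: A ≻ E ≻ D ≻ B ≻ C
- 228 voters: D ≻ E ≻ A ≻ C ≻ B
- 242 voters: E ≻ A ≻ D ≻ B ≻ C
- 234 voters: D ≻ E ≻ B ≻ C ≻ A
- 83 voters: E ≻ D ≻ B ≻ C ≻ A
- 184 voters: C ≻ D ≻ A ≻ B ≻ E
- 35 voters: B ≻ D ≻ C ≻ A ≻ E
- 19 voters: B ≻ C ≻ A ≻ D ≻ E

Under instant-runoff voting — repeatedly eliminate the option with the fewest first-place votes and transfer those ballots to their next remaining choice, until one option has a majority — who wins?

Round 1: B 54, A 251, C 184, E 325, D 462. Eliminate B.
Round 2: A 251, C 203, E 325, D 497. Eliminate C.
Round 3: A 270, E 325, D 681. D has a majority.

D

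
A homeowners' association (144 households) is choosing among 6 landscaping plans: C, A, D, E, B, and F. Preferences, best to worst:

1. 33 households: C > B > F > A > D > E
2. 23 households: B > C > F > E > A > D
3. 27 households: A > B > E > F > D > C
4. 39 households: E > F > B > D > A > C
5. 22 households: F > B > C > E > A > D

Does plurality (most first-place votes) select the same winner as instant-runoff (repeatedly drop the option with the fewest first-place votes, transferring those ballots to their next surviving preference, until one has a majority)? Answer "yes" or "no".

no

Plurality — first-place votes: C 33, A 27, D 0, E 39, B 23, F 22. Winner: E.
Instant-runoff — R1 C 33, A 27, D 0, E 39, B 23, F 22 (D out); R2 C 33, A 27, E 39, B 23, F 22 (F out); R3 C 33, A 27, E 39, B 45 (A out); R4 C 33, E 39, B 72 (C out); R5 E 39, B 105 (B winner). Winner: B.
The two methods disagree.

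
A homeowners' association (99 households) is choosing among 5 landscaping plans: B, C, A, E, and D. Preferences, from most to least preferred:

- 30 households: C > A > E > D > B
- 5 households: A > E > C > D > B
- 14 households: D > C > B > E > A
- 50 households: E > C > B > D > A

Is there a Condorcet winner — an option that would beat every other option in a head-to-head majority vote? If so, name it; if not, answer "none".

E vs B: 85–14 for E.
E vs C: 55–44 for E.
E vs A: 64–35 for E.
E vs D: 85–14 for E.
E beats every other option head-to-head.

E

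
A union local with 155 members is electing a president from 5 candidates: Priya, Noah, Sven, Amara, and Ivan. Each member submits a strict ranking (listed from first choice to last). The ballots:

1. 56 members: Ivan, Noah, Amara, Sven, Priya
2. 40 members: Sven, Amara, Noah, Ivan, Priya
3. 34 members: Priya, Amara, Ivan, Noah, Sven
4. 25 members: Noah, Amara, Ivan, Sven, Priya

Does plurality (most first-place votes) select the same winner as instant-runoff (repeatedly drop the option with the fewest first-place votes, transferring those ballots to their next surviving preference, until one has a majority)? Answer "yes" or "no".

yes

Plurality — first-place votes: Priya 34, Noah 25, Sven 40, Amara 0, Ivan 56. Winner: Ivan.
Instant-runoff — R1 Priya 34, Noah 25, Sven 40, Amara 0, Ivan 56 (Amara out); R2 Priya 34, Noah 25, Sven 40, Ivan 56 (Noah out); R3 Priya 34, Sven 40, Ivan 81 (Ivan winner). Winner: Ivan.
The two methods agree.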